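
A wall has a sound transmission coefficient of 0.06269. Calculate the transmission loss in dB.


Given values:
  tau = 0.06269
Formula: TL = 10 * log10(1 / tau)
Compute 1 / tau = 1 / 0.06269 = 15.9515
Compute log10(15.9515) = 1.202802
TL = 10 * 1.202802 = 12.03

12.03 dB


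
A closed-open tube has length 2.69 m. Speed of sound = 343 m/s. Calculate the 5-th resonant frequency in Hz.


Given values:
  Tube type: closed-open, L = 2.69 m, c = 343 m/s, n = 5
Formula: f_n = (2n - 1) * c / (4 * L)
Compute 2n - 1 = 2*5 - 1 = 9
Compute 4 * L = 4 * 2.69 = 10.76
f = 9 * 343 / 10.76
f = 286.9

286.9 Hz


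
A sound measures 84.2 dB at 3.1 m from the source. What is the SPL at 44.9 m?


Given values:
  SPL1 = 84.2 dB, r1 = 3.1 m, r2 = 44.9 m
Formula: SPL2 = SPL1 - 20 * log10(r2 / r1)
Compute ratio: r2 / r1 = 44.9 / 3.1 = 14.4839
Compute log10: log10(14.4839) = 1.160886
Compute drop: 20 * 1.160886 = 23.2177
SPL2 = 84.2 - 23.2177 = 60.98

60.98 dB


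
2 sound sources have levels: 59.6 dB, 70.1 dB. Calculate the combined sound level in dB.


Formula: L_total = 10 * log10( sum(10^(Li/10)) )
  Source 1: 10^(59.6/10) = 912010.8394
  Source 2: 10^(70.1/10) = 10232929.9228
Sum of linear values = 11144940.7622
L_total = 10 * log10(11144940.7622) = 70.47

70.47 dB


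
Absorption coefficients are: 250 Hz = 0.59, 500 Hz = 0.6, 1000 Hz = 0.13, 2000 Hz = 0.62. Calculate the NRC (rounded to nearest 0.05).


Given values:
  a_250 = 0.59, a_500 = 0.6
  a_1000 = 0.13, a_2000 = 0.62
Formula: NRC = (a250 + a500 + a1000 + a2000) / 4
Sum = 0.59 + 0.6 + 0.13 + 0.62 = 1.94
NRC = 1.94 / 4 = 0.485
Rounded to nearest 0.05: 0.5

0.5


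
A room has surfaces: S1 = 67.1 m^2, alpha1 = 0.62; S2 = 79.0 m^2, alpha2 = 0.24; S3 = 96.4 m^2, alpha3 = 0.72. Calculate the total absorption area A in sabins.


Given surfaces:
  Surface 1: 67.1 * 0.62 = 41.602
  Surface 2: 79.0 * 0.24 = 18.96
  Surface 3: 96.4 * 0.72 = 69.408
Formula: A = sum(Si * alpha_i)
A = 41.602 + 18.96 + 69.408
A = 129.97

129.97 sabins


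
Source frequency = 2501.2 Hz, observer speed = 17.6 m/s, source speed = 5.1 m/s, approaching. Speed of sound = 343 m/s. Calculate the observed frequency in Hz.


Given values:
  f_s = 2501.2 Hz, v_o = 17.6 m/s, v_s = 5.1 m/s
  Direction: approaching
Formula: f_o = f_s * (c + v_o) / (c - v_s)
Numerator: c + v_o = 343 + 17.6 = 360.6
Denominator: c - v_s = 343 - 5.1 = 337.9
f_o = 2501.2 * 360.6 / 337.9 = 2669.23

2669.23 Hz


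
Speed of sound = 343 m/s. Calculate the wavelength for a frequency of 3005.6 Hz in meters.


Given values:
  c = 343 m/s, f = 3005.6 Hz
Formula: lambda = c / f
lambda = 343 / 3005.6
lambda = 0.1141

0.1141 m


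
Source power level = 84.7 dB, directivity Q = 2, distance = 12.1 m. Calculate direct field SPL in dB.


Given values:
  Lw = 84.7 dB, Q = 2, r = 12.1 m
Formula: SPL = Lw + 10 * log10(Q / (4 * pi * r^2))
Compute 4 * pi * r^2 = 4 * pi * 12.1^2 = 1839.8423
Compute Q / denom = 2 / 1839.8423 = 0.00108705
Compute 10 * log10(0.00108705) = -29.6375
SPL = 84.7 + (-29.6375) = 55.06

55.06 dB


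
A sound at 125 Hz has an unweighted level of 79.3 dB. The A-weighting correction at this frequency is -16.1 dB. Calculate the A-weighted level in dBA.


Given values:
  SPL = 79.3 dB
  A-weighting at 125 Hz = -16.1 dB
Formula: L_A = SPL + A_weight
L_A = 79.3 + (-16.1)
L_A = 63.2

63.2 dBA


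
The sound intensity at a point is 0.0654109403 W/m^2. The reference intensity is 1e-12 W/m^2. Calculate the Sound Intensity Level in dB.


Given values:
  I = 0.0654109403 W/m^2
  I_ref = 1e-12 W/m^2
Formula: SIL = 10 * log10(I / I_ref)
Compute ratio: I / I_ref = 65410940300
Compute log10: log10(65410940300) = 10.81565
Multiply: SIL = 10 * 10.81565 = 108.16

108.16 dB


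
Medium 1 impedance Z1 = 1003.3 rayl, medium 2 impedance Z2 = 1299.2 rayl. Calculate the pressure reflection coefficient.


Given values:
  Z1 = 1003.3 rayl, Z2 = 1299.2 rayl
Formula: R = (Z2 - Z1) / (Z2 + Z1)
Numerator: Z2 - Z1 = 1299.2 - 1003.3 = 295.9
Denominator: Z2 + Z1 = 1299.2 + 1003.3 = 2302.5
R = 295.9 / 2302.5 = 0.1285

0.1285


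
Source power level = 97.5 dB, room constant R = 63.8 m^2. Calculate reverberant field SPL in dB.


Given values:
  Lw = 97.5 dB, R = 63.8 m^2
Formula: SPL = Lw + 10 * log10(4 / R)
Compute 4 / R = 4 / 63.8 = 0.062696
Compute 10 * log10(0.062696) = -12.0276
SPL = 97.5 + (-12.0276) = 85.47

85.47 dB


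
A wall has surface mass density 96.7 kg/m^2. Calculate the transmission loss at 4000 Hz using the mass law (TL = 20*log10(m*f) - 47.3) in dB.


Given values:
  m = 96.7 kg/m^2, f = 4000 Hz
Formula: TL = 20 * log10(m * f) - 47.3
Compute m * f = 96.7 * 4000 = 386800.0
Compute log10(386800.0) = 5.587486
Compute 20 * 5.587486 = 111.7497
TL = 111.7497 - 47.3 = 64.45

64.45 dB


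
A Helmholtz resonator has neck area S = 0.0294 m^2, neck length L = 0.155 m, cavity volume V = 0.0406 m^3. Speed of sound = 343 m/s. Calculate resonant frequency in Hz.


Given values:
  S = 0.0294 m^2, L = 0.155 m, V = 0.0406 m^3, c = 343 m/s
Formula: f = (c / (2*pi)) * sqrt(S / (V * L))
Compute V * L = 0.0406 * 0.155 = 0.006293
Compute S / (V * L) = 0.0294 / 0.006293 = 4.6719
Compute sqrt(4.6719) = 2.161458
Compute c / (2*pi) = 343 / 6.283185 = 54.590148
f = 54.590148 * 2.161458 = 117.99

117.99 Hz


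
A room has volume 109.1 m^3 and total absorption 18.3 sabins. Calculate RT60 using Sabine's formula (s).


Given values:
  V = 109.1 m^3
  A = 18.3 sabins
Formula: RT60 = 0.161 * V / A
Numerator: 0.161 * 109.1 = 17.5651
RT60 = 17.5651 / 18.3 = 0.96

0.96 s


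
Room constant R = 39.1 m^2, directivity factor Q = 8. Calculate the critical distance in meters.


Given values:
  R = 39.1 m^2, Q = 8
Formula: d_c = 0.141 * sqrt(Q * R)
Compute Q * R = 8 * 39.1 = 312.8
Compute sqrt(312.8) = 17.6862
d_c = 0.141 * 17.6862 = 2.494

2.494 m


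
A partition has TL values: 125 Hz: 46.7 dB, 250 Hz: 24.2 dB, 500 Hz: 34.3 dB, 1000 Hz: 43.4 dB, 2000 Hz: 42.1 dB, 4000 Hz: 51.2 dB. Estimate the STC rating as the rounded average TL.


Given TL values at each frequency:
  125 Hz: 46.7 dB
  250 Hz: 24.2 dB
  500 Hz: 34.3 dB
  1000 Hz: 43.4 dB
  2000 Hz: 42.1 dB
  4000 Hz: 51.2 dB
Formula: STC ~ round(average of TL values)
Sum = 46.7 + 24.2 + 34.3 + 43.4 + 42.1 + 51.2 = 241.9
Average = 241.9 / 6 = 40.32
Rounded: 40

40


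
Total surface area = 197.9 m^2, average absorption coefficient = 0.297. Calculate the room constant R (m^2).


Given values:
  S = 197.9 m^2, alpha = 0.297
Formula: R = S * alpha / (1 - alpha)
Numerator: 197.9 * 0.297 = 58.7763
Denominator: 1 - 0.297 = 0.703
R = 58.7763 / 0.703 = 83.61

83.61 m^2


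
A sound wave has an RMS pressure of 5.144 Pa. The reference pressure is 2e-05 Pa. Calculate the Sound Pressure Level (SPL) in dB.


Given values:
  p = 5.144 Pa
  p_ref = 2e-05 Pa
Formula: SPL = 20 * log10(p / p_ref)
Compute ratio: p / p_ref = 5.144 / 2e-05 = 257200
Compute log10: log10(257200) = 5.410271
Multiply: SPL = 20 * 5.410271 = 108.21

108.21 dB


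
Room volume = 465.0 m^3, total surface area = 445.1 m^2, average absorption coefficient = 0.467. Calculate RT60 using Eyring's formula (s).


Given values:
  V = 465.0 m^3, S = 445.1 m^2, alpha = 0.467
Formula: RT60 = 0.161 * V / (-S * ln(1 - alpha))
Compute ln(1 - 0.467) = ln(0.533) = -0.629234
Denominator: -445.1 * -0.629234 = 280.0721
Numerator: 0.161 * 465.0 = 74.865
RT60 = 74.865 / 280.0721 = 0.267

0.267 s


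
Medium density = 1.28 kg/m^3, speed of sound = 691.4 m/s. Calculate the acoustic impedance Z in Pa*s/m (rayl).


Given values:
  rho = 1.28 kg/m^3
  c = 691.4 m/s
Formula: Z = rho * c
Z = 1.28 * 691.4
Z = 884.99

884.99 rayl


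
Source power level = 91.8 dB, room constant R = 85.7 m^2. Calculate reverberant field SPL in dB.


Given values:
  Lw = 91.8 dB, R = 85.7 m^2
Formula: SPL = Lw + 10 * log10(4 / R)
Compute 4 / R = 4 / 85.7 = 0.046674
Compute 10 * log10(0.046674) = -13.3092
SPL = 91.8 + (-13.3092) = 78.49

78.49 dB


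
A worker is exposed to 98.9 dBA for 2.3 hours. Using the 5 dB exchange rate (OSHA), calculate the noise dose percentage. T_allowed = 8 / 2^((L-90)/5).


Given values:
  L = 98.9 dBA, T = 2.3 hours
Formula: T_allowed = 8 / 2^((L - 90) / 5)
Compute exponent: (98.9 - 90) / 5 = 1.78
Compute 2^(1.78) = 3.434262
T_allowed = 8 / 3.434262 = 2.329467 hours
Dose = (T / T_allowed) * 100
Dose = (2.3 / 2.329467) * 100 = 98.74

98.74 %


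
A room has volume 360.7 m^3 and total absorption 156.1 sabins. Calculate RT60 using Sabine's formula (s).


Given values:
  V = 360.7 m^3
  A = 156.1 sabins
Formula: RT60 = 0.161 * V / A
Numerator: 0.161 * 360.7 = 58.0727
RT60 = 58.0727 / 156.1 = 0.372

0.372 s


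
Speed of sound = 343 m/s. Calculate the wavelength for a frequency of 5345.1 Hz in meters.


Given values:
  c = 343 m/s, f = 5345.1 Hz
Formula: lambda = c / f
lambda = 343 / 5345.1
lambda = 0.0642

0.0642 m


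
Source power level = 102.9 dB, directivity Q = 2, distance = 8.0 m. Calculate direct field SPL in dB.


Given values:
  Lw = 102.9 dB, Q = 2, r = 8.0 m
Formula: SPL = Lw + 10 * log10(Q / (4 * pi * r^2))
Compute 4 * pi * r^2 = 4 * pi * 8.0^2 = 804.2477
Compute Q / denom = 2 / 804.2477 = 0.0024868
Compute 10 * log10(0.0024868) = -26.0436
SPL = 102.9 + (-26.0436) = 76.86

76.86 dB


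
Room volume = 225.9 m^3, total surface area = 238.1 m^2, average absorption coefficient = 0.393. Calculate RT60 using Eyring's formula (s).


Given values:
  V = 225.9 m^3, S = 238.1 m^2, alpha = 0.393
Formula: RT60 = 0.161 * V / (-S * ln(1 - alpha))
Compute ln(1 - 0.393) = ln(0.607) = -0.499226
Denominator: -238.1 * -0.499226 = 118.8657
Numerator: 0.161 * 225.9 = 36.3699
RT60 = 36.3699 / 118.8657 = 0.306

0.306 s


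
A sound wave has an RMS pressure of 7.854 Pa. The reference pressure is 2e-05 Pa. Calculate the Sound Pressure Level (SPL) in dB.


Given values:
  p = 7.854 Pa
  p_ref = 2e-05 Pa
Formula: SPL = 20 * log10(p / p_ref)
Compute ratio: p / p_ref = 7.854 / 2e-05 = 392700
Compute log10: log10(392700) = 5.594061
Multiply: SPL = 20 * 5.594061 = 111.88

111.88 dB


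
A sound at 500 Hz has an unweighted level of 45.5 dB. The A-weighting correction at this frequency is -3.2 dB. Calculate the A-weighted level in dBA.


Given values:
  SPL = 45.5 dB
  A-weighting at 500 Hz = -3.2 dB
Formula: L_A = SPL + A_weight
L_A = 45.5 + (-3.2)
L_A = 42.3

42.3 dBA


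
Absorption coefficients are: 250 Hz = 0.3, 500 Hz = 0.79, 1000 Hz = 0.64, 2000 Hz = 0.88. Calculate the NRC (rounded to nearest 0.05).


Given values:
  a_250 = 0.3, a_500 = 0.79
  a_1000 = 0.64, a_2000 = 0.88
Formula: NRC = (a250 + a500 + a1000 + a2000) / 4
Sum = 0.3 + 0.79 + 0.64 + 0.88 = 2.61
NRC = 2.61 / 4 = 0.6525
Rounded to nearest 0.05: 0.65

0.65


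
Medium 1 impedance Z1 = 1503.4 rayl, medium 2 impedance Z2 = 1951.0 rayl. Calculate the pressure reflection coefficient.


Given values:
  Z1 = 1503.4 rayl, Z2 = 1951.0 rayl
Formula: R = (Z2 - Z1) / (Z2 + Z1)
Numerator: Z2 - Z1 = 1951.0 - 1503.4 = 447.6
Denominator: Z2 + Z1 = 1951.0 + 1503.4 = 3454.4
R = 447.6 / 3454.4 = 0.1296

0.1296


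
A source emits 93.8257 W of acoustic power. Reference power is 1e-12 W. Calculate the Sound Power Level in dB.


Given values:
  W = 93.8257 W
  W_ref = 1e-12 W
Formula: SWL = 10 * log10(W / W_ref)
Compute ratio: W / W_ref = 93825700000000
Compute log10: log10(93825700000000) = 13.972322
Multiply: SWL = 10 * 13.972322 = 139.72

139.72 dB


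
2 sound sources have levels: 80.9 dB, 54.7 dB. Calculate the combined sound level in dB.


Formula: L_total = 10 * log10( sum(10^(Li/10)) )
  Source 1: 10^(80.9/10) = 123026877.0812
  Source 2: 10^(54.7/10) = 295120.9227
Sum of linear values = 123321998.0039
L_total = 10 * log10(123321998.0039) = 80.91

80.91 dB


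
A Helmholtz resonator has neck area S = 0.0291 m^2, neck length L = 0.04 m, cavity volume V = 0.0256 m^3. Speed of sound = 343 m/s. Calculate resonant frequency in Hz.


Given values:
  S = 0.0291 m^2, L = 0.04 m, V = 0.0256 m^3, c = 343 m/s
Formula: f = (c / (2*pi)) * sqrt(S / (V * L))
Compute V * L = 0.0256 * 0.04 = 0.001024
Compute S / (V * L) = 0.0291 / 0.001024 = 28.418
Compute sqrt(28.418) = 5.330854
Compute c / (2*pi) = 343 / 6.283185 = 54.590148
f = 54.590148 * 5.330854 = 291.01

291.01 Hz


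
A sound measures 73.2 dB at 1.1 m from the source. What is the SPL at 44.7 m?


Given values:
  SPL1 = 73.2 dB, r1 = 1.1 m, r2 = 44.7 m
Formula: SPL2 = SPL1 - 20 * log10(r2 / r1)
Compute ratio: r2 / r1 = 44.7 / 1.1 = 40.6364
Compute log10: log10(40.6364) = 1.608915
Compute drop: 20 * 1.608915 = 32.1783
SPL2 = 73.2 - 32.1783 = 41.02

41.02 dB


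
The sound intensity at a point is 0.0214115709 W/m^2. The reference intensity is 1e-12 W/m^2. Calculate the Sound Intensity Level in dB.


Given values:
  I = 0.0214115709 W/m^2
  I_ref = 1e-12 W/m^2
Formula: SIL = 10 * log10(I / I_ref)
Compute ratio: I / I_ref = 21411570900
Compute log10: log10(21411570900) = 10.330649
Multiply: SIL = 10 * 10.330649 = 103.31

103.31 dB


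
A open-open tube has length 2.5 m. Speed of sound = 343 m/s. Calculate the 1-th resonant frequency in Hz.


Given values:
  Tube type: open-open, L = 2.5 m, c = 343 m/s, n = 1
Formula: f_n = n * c / (2 * L)
Compute 2 * L = 2 * 2.5 = 5.0
f = 1 * 343 / 5.0
f = 68.6

68.6 Hz


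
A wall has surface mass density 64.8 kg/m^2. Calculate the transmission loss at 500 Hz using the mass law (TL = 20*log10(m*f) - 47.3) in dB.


Given values:
  m = 64.8 kg/m^2, f = 500 Hz
Formula: TL = 20 * log10(m * f) - 47.3
Compute m * f = 64.8 * 500 = 32400.0
Compute log10(32400.0) = 4.510545
Compute 20 * 4.510545 = 90.2109
TL = 90.2109 - 47.3 = 42.91

42.91 dB


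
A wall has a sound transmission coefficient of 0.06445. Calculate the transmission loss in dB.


Given values:
  tau = 0.06445
Formula: TL = 10 * log10(1 / tau)
Compute 1 / tau = 1 / 0.06445 = 15.5159
Compute log10(15.5159) = 1.190777
TL = 10 * 1.190777 = 11.91

11.91 dB


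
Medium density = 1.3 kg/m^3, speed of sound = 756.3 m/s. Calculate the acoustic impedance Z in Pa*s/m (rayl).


Given values:
  rho = 1.3 kg/m^3
  c = 756.3 m/s
Formula: Z = rho * c
Z = 1.3 * 756.3
Z = 983.19

983.19 rayl


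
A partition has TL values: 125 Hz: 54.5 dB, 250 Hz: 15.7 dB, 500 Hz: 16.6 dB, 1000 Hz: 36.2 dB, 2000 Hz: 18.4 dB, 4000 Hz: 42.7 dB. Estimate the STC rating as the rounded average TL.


Given TL values at each frequency:
  125 Hz: 54.5 dB
  250 Hz: 15.7 dB
  500 Hz: 16.6 dB
  1000 Hz: 36.2 dB
  2000 Hz: 18.4 dB
  4000 Hz: 42.7 dB
Formula: STC ~ round(average of TL values)
Sum = 54.5 + 15.7 + 16.6 + 36.2 + 18.4 + 42.7 = 184.1
Average = 184.1 / 6 = 30.68
Rounded: 31

31


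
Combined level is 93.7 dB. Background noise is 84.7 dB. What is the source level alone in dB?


Given values:
  L_total = 93.7 dB, L_bg = 84.7 dB
Formula: L_source = 10 * log10(10^(L_total/10) - 10^(L_bg/10))
Convert to linear:
  10^(93.7/10) = 2344228815.3199
  10^(84.7/10) = 295120922.6666
Difference: 2344228815.3199 - 295120922.6666 = 2049107892.6533
L_source = 10 * log10(2049107892.6533) = 93.12

93.12 dB


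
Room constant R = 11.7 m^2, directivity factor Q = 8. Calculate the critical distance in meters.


Given values:
  R = 11.7 m^2, Q = 8
Formula: d_c = 0.141 * sqrt(Q * R)
Compute Q * R = 8 * 11.7 = 93.6
Compute sqrt(93.6) = 9.6747
d_c = 0.141 * 9.6747 = 1.364

1.364 m


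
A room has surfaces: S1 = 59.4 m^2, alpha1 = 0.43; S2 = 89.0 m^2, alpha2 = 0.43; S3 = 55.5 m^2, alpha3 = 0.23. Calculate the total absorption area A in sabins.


Given surfaces:
  Surface 1: 59.4 * 0.43 = 25.542
  Surface 2: 89.0 * 0.43 = 38.27
  Surface 3: 55.5 * 0.23 = 12.765
Formula: A = sum(Si * alpha_i)
A = 25.542 + 38.27 + 12.765
A = 76.58

76.58 sabins


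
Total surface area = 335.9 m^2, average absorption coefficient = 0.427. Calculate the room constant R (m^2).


Given values:
  S = 335.9 m^2, alpha = 0.427
Formula: R = S * alpha / (1 - alpha)
Numerator: 335.9 * 0.427 = 143.4293
Denominator: 1 - 0.427 = 0.573
R = 143.4293 / 0.573 = 250.31

250.31 m^2


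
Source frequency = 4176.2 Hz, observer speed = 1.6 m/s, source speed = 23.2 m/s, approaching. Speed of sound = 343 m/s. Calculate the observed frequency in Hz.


Given values:
  f_s = 4176.2 Hz, v_o = 1.6 m/s, v_s = 23.2 m/s
  Direction: approaching
Formula: f_o = f_s * (c + v_o) / (c - v_s)
Numerator: c + v_o = 343 + 1.6 = 344.6
Denominator: c - v_s = 343 - 23.2 = 319.8
f_o = 4176.2 * 344.6 / 319.8 = 4500.06

4500.06 Hz


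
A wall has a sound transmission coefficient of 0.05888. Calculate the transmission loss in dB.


Given values:
  tau = 0.05888
Formula: TL = 10 * log10(1 / tau)
Compute 1 / tau = 1 / 0.05888 = 16.9837
Compute log10(16.9837) = 1.230032
TL = 10 * 1.230032 = 12.3

12.3 dB


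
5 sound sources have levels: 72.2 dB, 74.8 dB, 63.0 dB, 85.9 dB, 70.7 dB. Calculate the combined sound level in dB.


Formula: L_total = 10 * log10( sum(10^(Li/10)) )
  Source 1: 10^(72.2/10) = 16595869.0744
  Source 2: 10^(74.8/10) = 30199517.204
  Source 3: 10^(63.0/10) = 1995262.315
  Source 4: 10^(85.9/10) = 389045144.9943
  Source 5: 10^(70.7/10) = 11748975.5494
Sum of linear values = 449584769.1371
L_total = 10 * log10(449584769.1371) = 86.53

86.53 dB


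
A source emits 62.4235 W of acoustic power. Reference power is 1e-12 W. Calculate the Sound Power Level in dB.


Given values:
  W = 62.4235 W
  W_ref = 1e-12 W
Formula: SWL = 10 * log10(W / W_ref)
Compute ratio: W / W_ref = 62423500000000
Compute log10: log10(62423500000000) = 13.795348
Multiply: SWL = 10 * 13.795348 = 137.95

137.95 dB


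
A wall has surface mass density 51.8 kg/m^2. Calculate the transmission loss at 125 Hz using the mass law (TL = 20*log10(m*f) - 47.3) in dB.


Given values:
  m = 51.8 kg/m^2, f = 125 Hz
Formula: TL = 20 * log10(m * f) - 47.3
Compute m * f = 51.8 * 125 = 6475.0
Compute log10(6475.0) = 3.81124
Compute 20 * 3.81124 = 76.2248
TL = 76.2248 - 47.3 = 28.92

28.92 dB


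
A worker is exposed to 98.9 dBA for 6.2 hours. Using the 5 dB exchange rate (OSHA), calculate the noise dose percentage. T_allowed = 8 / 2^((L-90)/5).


Given values:
  L = 98.9 dBA, T = 6.2 hours
Formula: T_allowed = 8 / 2^((L - 90) / 5)
Compute exponent: (98.9 - 90) / 5 = 1.78
Compute 2^(1.78) = 3.434262
T_allowed = 8 / 3.434262 = 2.329467 hours
Dose = (T / T_allowed) * 100
Dose = (6.2 / 2.329467) * 100 = 266.16

266.16 %


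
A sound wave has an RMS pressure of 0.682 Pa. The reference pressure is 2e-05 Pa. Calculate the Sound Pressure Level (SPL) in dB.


Given values:
  p = 0.682 Pa
  p_ref = 2e-05 Pa
Formula: SPL = 20 * log10(p / p_ref)
Compute ratio: p / p_ref = 0.682 / 2e-05 = 34100
Compute log10: log10(34100) = 4.532754
Multiply: SPL = 20 * 4.532754 = 90.66

90.66 dB


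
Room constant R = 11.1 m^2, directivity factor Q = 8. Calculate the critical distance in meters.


Given values:
  R = 11.1 m^2, Q = 8
Formula: d_c = 0.141 * sqrt(Q * R)
Compute Q * R = 8 * 11.1 = 88.8
Compute sqrt(88.8) = 9.4234
d_c = 0.141 * 9.4234 = 1.329

1.329 m


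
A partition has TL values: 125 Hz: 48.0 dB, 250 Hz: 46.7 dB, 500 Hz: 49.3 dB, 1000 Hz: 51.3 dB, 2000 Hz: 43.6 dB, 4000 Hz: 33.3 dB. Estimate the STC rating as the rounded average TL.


Given TL values at each frequency:
  125 Hz: 48.0 dB
  250 Hz: 46.7 dB
  500 Hz: 49.3 dB
  1000 Hz: 51.3 dB
  2000 Hz: 43.6 dB
  4000 Hz: 33.3 dB
Formula: STC ~ round(average of TL values)
Sum = 48.0 + 46.7 + 49.3 + 51.3 + 43.6 + 33.3 = 272.2
Average = 272.2 / 6 = 45.37
Rounded: 45

45


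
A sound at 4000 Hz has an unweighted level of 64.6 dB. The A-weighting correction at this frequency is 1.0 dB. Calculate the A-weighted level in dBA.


Given values:
  SPL = 64.6 dB
  A-weighting at 4000 Hz = 1.0 dB
Formula: L_A = SPL + A_weight
L_A = 64.6 + (1.0)
L_A = 65.6

65.6 dBA


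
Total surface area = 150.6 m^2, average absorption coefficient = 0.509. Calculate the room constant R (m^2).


Given values:
  S = 150.6 m^2, alpha = 0.509
Formula: R = S * alpha / (1 - alpha)
Numerator: 150.6 * 0.509 = 76.6554
Denominator: 1 - 0.509 = 0.491
R = 76.6554 / 0.491 = 156.12

156.12 m^2


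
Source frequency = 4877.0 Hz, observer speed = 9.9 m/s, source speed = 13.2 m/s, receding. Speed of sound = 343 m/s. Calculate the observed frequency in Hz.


Given values:
  f_s = 4877.0 Hz, v_o = 9.9 m/s, v_s = 13.2 m/s
  Direction: receding
Formula: f_o = f_s * (c - v_o) / (c + v_s)
Numerator: c - v_o = 343 - 9.9 = 333.1
Denominator: c + v_s = 343 + 13.2 = 356.2
f_o = 4877.0 * 333.1 / 356.2 = 4560.72

4560.72 Hz


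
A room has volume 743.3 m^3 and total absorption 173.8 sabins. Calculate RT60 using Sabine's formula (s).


Given values:
  V = 743.3 m^3
  A = 173.8 sabins
Formula: RT60 = 0.161 * V / A
Numerator: 0.161 * 743.3 = 119.6713
RT60 = 119.6713 / 173.8 = 0.689

0.689 s


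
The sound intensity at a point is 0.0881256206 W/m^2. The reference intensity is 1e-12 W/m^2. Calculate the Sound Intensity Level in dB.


Given values:
  I = 0.0881256206 W/m^2
  I_ref = 1e-12 W/m^2
Formula: SIL = 10 * log10(I / I_ref)
Compute ratio: I / I_ref = 88125620600
Compute log10: log10(88125620600) = 10.945102
Multiply: SIL = 10 * 10.945102 = 109.45

109.45 dB


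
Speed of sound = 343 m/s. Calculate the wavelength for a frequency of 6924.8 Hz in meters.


Given values:
  c = 343 m/s, f = 6924.8 Hz
Formula: lambda = c / f
lambda = 343 / 6924.8
lambda = 0.0495

0.0495 m


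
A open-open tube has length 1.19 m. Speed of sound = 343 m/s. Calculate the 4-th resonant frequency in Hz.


Given values:
  Tube type: open-open, L = 1.19 m, c = 343 m/s, n = 4
Formula: f_n = n * c / (2 * L)
Compute 2 * L = 2 * 1.19 = 2.38
f = 4 * 343 / 2.38
f = 576.47

576.47 Hz


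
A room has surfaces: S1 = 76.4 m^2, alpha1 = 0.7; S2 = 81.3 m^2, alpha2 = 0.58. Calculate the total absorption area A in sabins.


Given surfaces:
  Surface 1: 76.4 * 0.7 = 53.48
  Surface 2: 81.3 * 0.58 = 47.154
Formula: A = sum(Si * alpha_i)
A = 53.48 + 47.154
A = 100.63

100.63 sabins


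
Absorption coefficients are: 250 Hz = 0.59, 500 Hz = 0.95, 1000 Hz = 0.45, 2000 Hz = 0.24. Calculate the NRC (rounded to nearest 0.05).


Given values:
  a_250 = 0.59, a_500 = 0.95
  a_1000 = 0.45, a_2000 = 0.24
Formula: NRC = (a250 + a500 + a1000 + a2000) / 4
Sum = 0.59 + 0.95 + 0.45 + 0.24 = 2.23
NRC = 2.23 / 4 = 0.5575
Rounded to nearest 0.05: 0.55

0.55


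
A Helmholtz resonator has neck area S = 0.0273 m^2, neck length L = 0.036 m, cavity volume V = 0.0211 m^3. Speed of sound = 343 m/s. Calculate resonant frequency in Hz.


Given values:
  S = 0.0273 m^2, L = 0.036 m, V = 0.0211 m^3, c = 343 m/s
Formula: f = (c / (2*pi)) * sqrt(S / (V * L))
Compute V * L = 0.0211 * 0.036 = 0.0007596
Compute S / (V * L) = 0.0273 / 0.0007596 = 35.94
Compute sqrt(35.94) = 5.994998
Compute c / (2*pi) = 343 / 6.283185 = 54.590148
f = 54.590148 * 5.994998 = 327.27

327.27 Hz


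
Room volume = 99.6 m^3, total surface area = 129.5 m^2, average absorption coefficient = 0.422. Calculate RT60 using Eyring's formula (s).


Given values:
  V = 99.6 m^3, S = 129.5 m^2, alpha = 0.422
Formula: RT60 = 0.161 * V / (-S * ln(1 - alpha))
Compute ln(1 - 0.422) = ln(0.578) = -0.548181
Denominator: -129.5 * -0.548181 = 70.9894
Numerator: 0.161 * 99.6 = 16.0356
RT60 = 16.0356 / 70.9894 = 0.226

0.226 s


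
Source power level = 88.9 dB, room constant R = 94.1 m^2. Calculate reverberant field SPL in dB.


Given values:
  Lw = 88.9 dB, R = 94.1 m^2
Formula: SPL = Lw + 10 * log10(4 / R)
Compute 4 / R = 4 / 94.1 = 0.042508
Compute 10 * log10(0.042508) = -13.7153
SPL = 88.9 + (-13.7153) = 75.18

75.18 dB


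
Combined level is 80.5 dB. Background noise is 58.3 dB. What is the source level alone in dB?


Given values:
  L_total = 80.5 dB, L_bg = 58.3 dB
Formula: L_source = 10 * log10(10^(L_total/10) - 10^(L_bg/10))
Convert to linear:
  10^(80.5/10) = 112201845.4302
  10^(58.3/10) = 676082.9754
Difference: 112201845.4302 - 676082.9754 = 111525762.4548
L_source = 10 * log10(111525762.4548) = 80.47

80.47 dB


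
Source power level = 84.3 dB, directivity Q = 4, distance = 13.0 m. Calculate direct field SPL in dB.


Given values:
  Lw = 84.3 dB, Q = 4, r = 13.0 m
Formula: SPL = Lw + 10 * log10(Q / (4 * pi * r^2))
Compute 4 * pi * r^2 = 4 * pi * 13.0^2 = 2123.7166
Compute Q / denom = 4 / 2123.7166 = 0.00188349
Compute 10 * log10(0.00188349) = -27.2504
SPL = 84.3 + (-27.2504) = 57.05

57.05 dB


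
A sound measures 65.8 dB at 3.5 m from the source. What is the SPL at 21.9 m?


Given values:
  SPL1 = 65.8 dB, r1 = 3.5 m, r2 = 21.9 m
Formula: SPL2 = SPL1 - 20 * log10(r2 / r1)
Compute ratio: r2 / r1 = 21.9 / 3.5 = 6.2571
Compute log10: log10(6.2571) = 0.796373
Compute drop: 20 * 0.796373 = 15.9275
SPL2 = 65.8 - 15.9275 = 49.87

49.87 dB


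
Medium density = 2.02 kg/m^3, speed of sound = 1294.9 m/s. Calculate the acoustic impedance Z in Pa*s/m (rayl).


Given values:
  rho = 2.02 kg/m^3
  c = 1294.9 m/s
Formula: Z = rho * c
Z = 2.02 * 1294.9
Z = 2615.7

2615.7 rayl


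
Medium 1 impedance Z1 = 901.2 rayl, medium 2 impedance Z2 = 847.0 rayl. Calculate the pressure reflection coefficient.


Given values:
  Z1 = 901.2 rayl, Z2 = 847.0 rayl
Formula: R = (Z2 - Z1) / (Z2 + Z1)
Numerator: Z2 - Z1 = 847.0 - 901.2 = -54.2
Denominator: Z2 + Z1 = 847.0 + 901.2 = 1748.2
R = -54.2 / 1748.2 = -0.031

-0.031


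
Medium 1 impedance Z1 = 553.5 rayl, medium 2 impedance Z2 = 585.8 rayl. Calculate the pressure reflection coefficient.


Given values:
  Z1 = 553.5 rayl, Z2 = 585.8 rayl
Formula: R = (Z2 - Z1) / (Z2 + Z1)
Numerator: Z2 - Z1 = 585.8 - 553.5 = 32.3
Denominator: Z2 + Z1 = 585.8 + 553.5 = 1139.3
R = 32.3 / 1139.3 = 0.0284

0.0284


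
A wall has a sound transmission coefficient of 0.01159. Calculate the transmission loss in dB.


Given values:
  tau = 0.01159
Formula: TL = 10 * log10(1 / tau)
Compute 1 / tau = 1 / 0.01159 = 86.2813
Compute log10(86.2813) = 1.935917
TL = 10 * 1.935917 = 19.36

19.36 dB


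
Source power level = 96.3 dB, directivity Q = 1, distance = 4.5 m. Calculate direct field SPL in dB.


Given values:
  Lw = 96.3 dB, Q = 1, r = 4.5 m
Formula: SPL = Lw + 10 * log10(Q / (4 * pi * r^2))
Compute 4 * pi * r^2 = 4 * pi * 4.5^2 = 254.469
Compute Q / denom = 1 / 254.469 = 0.00392975
Compute 10 * log10(0.00392975) = -24.0564
SPL = 96.3 + (-24.0564) = 72.24

72.24 dB


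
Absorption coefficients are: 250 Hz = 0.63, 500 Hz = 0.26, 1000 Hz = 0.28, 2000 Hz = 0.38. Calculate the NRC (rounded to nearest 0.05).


Given values:
  a_250 = 0.63, a_500 = 0.26
  a_1000 = 0.28, a_2000 = 0.38
Formula: NRC = (a250 + a500 + a1000 + a2000) / 4
Sum = 0.63 + 0.26 + 0.28 + 0.38 = 1.55
NRC = 1.55 / 4 = 0.3875
Rounded to nearest 0.05: 0.4

0.4


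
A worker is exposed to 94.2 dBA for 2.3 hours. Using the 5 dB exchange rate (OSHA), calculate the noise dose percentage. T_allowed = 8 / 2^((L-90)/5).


Given values:
  L = 94.2 dBA, T = 2.3 hours
Formula: T_allowed = 8 / 2^((L - 90) / 5)
Compute exponent: (94.2 - 90) / 5 = 0.84
Compute 2^(0.84) = 1.79005
T_allowed = 8 / 1.79005 = 4.469149 hours
Dose = (T / T_allowed) * 100
Dose = (2.3 / 4.469149) * 100 = 51.46

51.46 %


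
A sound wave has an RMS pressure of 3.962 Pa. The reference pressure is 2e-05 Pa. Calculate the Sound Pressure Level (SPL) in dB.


Given values:
  p = 3.962 Pa
  p_ref = 2e-05 Pa
Formula: SPL = 20 * log10(p / p_ref)
Compute ratio: p / p_ref = 3.962 / 2e-05 = 198100
Compute log10: log10(198100) = 5.296884
Multiply: SPL = 20 * 5.296884 = 105.94

105.94 dB


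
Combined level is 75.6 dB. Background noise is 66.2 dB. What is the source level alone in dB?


Given values:
  L_total = 75.6 dB, L_bg = 66.2 dB
Formula: L_source = 10 * log10(10^(L_total/10) - 10^(L_bg/10))
Convert to linear:
  10^(75.6/10) = 36307805.477
  10^(66.2/10) = 4168693.8347
Difference: 36307805.477 - 4168693.8347 = 32139111.6423
L_source = 10 * log10(32139111.6423) = 75.07

75.07 dB


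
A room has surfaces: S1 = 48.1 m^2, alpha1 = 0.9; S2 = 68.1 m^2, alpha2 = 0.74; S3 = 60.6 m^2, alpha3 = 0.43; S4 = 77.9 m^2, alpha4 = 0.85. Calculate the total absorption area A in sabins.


Given surfaces:
  Surface 1: 48.1 * 0.9 = 43.29
  Surface 2: 68.1 * 0.74 = 50.394
  Surface 3: 60.6 * 0.43 = 26.058
  Surface 4: 77.9 * 0.85 = 66.215
Formula: A = sum(Si * alpha_i)
A = 43.29 + 50.394 + 26.058 + 66.215
A = 185.96

185.96 sabins


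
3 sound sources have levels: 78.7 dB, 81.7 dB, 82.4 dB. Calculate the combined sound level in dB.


Formula: L_total = 10 * log10( sum(10^(Li/10)) )
  Source 1: 10^(78.7/10) = 74131024.1301
  Source 2: 10^(81.7/10) = 147910838.8168
  Source 3: 10^(82.4/10) = 173780082.8749
Sum of linear values = 395821945.8218
L_total = 10 * log10(395821945.8218) = 85.97

85.97 dB


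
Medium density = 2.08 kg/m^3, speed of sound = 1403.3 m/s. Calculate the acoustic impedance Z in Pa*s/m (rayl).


Given values:
  rho = 2.08 kg/m^3
  c = 1403.3 m/s
Formula: Z = rho * c
Z = 2.08 * 1403.3
Z = 2918.86

2918.86 rayl


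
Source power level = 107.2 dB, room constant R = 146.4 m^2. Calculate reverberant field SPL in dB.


Given values:
  Lw = 107.2 dB, R = 146.4 m^2
Formula: SPL = Lw + 10 * log10(4 / R)
Compute 4 / R = 4 / 146.4 = 0.027322
Compute 10 * log10(0.027322) = -15.6349
SPL = 107.2 + (-15.6349) = 91.57

91.57 dB


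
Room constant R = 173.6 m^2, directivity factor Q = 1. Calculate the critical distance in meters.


Given values:
  R = 173.6 m^2, Q = 1
Formula: d_c = 0.141 * sqrt(Q * R)
Compute Q * R = 1 * 173.6 = 173.6
Compute sqrt(173.6) = 13.1757
d_c = 0.141 * 13.1757 = 1.858

1.858 m


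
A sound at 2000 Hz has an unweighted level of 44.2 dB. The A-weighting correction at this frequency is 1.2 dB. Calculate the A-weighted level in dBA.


Given values:
  SPL = 44.2 dB
  A-weighting at 2000 Hz = 1.2 dB
Formula: L_A = SPL + A_weight
L_A = 44.2 + (1.2)
L_A = 45.4

45.4 dBA


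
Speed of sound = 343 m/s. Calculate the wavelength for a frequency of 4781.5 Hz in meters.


Given values:
  c = 343 m/s, f = 4781.5 Hz
Formula: lambda = c / f
lambda = 343 / 4781.5
lambda = 0.0717

0.0717 m


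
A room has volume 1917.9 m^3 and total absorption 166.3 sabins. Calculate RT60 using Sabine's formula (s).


Given values:
  V = 1917.9 m^3
  A = 166.3 sabins
Formula: RT60 = 0.161 * V / A
Numerator: 0.161 * 1917.9 = 308.7819
RT60 = 308.7819 / 166.3 = 1.857

1.857 s


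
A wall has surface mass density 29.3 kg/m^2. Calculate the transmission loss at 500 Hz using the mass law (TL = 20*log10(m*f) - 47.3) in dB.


Given values:
  m = 29.3 kg/m^2, f = 500 Hz
Formula: TL = 20 * log10(m * f) - 47.3
Compute m * f = 29.3 * 500 = 14650.0
Compute log10(14650.0) = 4.165838
Compute 20 * 4.165838 = 83.3168
TL = 83.3168 - 47.3 = 36.02

36.02 dB


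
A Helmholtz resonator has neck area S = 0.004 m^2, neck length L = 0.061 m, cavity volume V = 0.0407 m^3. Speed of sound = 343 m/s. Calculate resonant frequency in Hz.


Given values:
  S = 0.004 m^2, L = 0.061 m, V = 0.0407 m^3, c = 343 m/s
Formula: f = (c / (2*pi)) * sqrt(S / (V * L))
Compute V * L = 0.0407 * 0.061 = 0.0024827
Compute S / (V * L) = 0.004 / 0.0024827 = 1.6111
Compute sqrt(1.6111) = 1.269291
Compute c / (2*pi) = 343 / 6.283185 = 54.590148
f = 54.590148 * 1.269291 = 69.29

69.29 Hz


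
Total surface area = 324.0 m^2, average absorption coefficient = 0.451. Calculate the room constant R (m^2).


Given values:
  S = 324.0 m^2, alpha = 0.451
Formula: R = S * alpha / (1 - alpha)
Numerator: 324.0 * 0.451 = 146.124
Denominator: 1 - 0.451 = 0.549
R = 146.124 / 0.549 = 266.16

266.16 m^2


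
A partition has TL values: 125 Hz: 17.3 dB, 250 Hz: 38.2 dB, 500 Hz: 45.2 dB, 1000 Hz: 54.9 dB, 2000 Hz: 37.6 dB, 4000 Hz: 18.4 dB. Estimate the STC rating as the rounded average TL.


Given TL values at each frequency:
  125 Hz: 17.3 dB
  250 Hz: 38.2 dB
  500 Hz: 45.2 dB
  1000 Hz: 54.9 dB
  2000 Hz: 37.6 dB
  4000 Hz: 18.4 dB
Formula: STC ~ round(average of TL values)
Sum = 17.3 + 38.2 + 45.2 + 54.9 + 37.6 + 18.4 = 211.6
Average = 211.6 / 6 = 35.27
Rounded: 35

35


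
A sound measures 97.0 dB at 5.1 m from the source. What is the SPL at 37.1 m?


Given values:
  SPL1 = 97.0 dB, r1 = 5.1 m, r2 = 37.1 m
Formula: SPL2 = SPL1 - 20 * log10(r2 / r1)
Compute ratio: r2 / r1 = 37.1 / 5.1 = 7.2745
Compute log10: log10(7.2745) = 0.861803
Compute drop: 20 * 0.861803 = 17.2361
SPL2 = 97.0 - 17.2361 = 79.76

79.76 dB


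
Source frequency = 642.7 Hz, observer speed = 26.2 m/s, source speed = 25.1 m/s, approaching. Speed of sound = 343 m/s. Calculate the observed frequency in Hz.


Given values:
  f_s = 642.7 Hz, v_o = 26.2 m/s, v_s = 25.1 m/s
  Direction: approaching
Formula: f_o = f_s * (c + v_o) / (c - v_s)
Numerator: c + v_o = 343 + 26.2 = 369.2
Denominator: c - v_s = 343 - 25.1 = 317.9
f_o = 642.7 * 369.2 / 317.9 = 746.41

746.41 Hz


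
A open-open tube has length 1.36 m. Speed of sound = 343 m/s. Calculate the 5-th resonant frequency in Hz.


Given values:
  Tube type: open-open, L = 1.36 m, c = 343 m/s, n = 5
Formula: f_n = n * c / (2 * L)
Compute 2 * L = 2 * 1.36 = 2.72
f = 5 * 343 / 2.72
f = 630.51

630.51 Hz


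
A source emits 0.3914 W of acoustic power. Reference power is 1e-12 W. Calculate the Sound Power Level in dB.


Given values:
  W = 0.3914 W
  W_ref = 1e-12 W
Formula: SWL = 10 * log10(W / W_ref)
Compute ratio: W / W_ref = 391400000000
Compute log10: log10(391400000000) = 11.592621
Multiply: SWL = 10 * 11.592621 = 115.93

115.93 dB


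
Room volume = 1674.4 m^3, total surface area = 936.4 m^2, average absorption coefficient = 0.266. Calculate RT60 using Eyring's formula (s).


Given values:
  V = 1674.4 m^3, S = 936.4 m^2, alpha = 0.266
Formula: RT60 = 0.161 * V / (-S * ln(1 - alpha))
Compute ln(1 - 0.266) = ln(0.734) = -0.309246
Denominator: -936.4 * -0.309246 = 289.578
Numerator: 0.161 * 1674.4 = 269.5784
RT60 = 269.5784 / 289.578 = 0.931

0.931 s


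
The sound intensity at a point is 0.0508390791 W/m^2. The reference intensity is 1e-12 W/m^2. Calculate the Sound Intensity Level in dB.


Given values:
  I = 0.0508390791 W/m^2
  I_ref = 1e-12 W/m^2
Formula: SIL = 10 * log10(I / I_ref)
Compute ratio: I / I_ref = 50839079100
Compute log10: log10(50839079100) = 10.706198
Multiply: SIL = 10 * 10.706198 = 107.06

107.06 dB


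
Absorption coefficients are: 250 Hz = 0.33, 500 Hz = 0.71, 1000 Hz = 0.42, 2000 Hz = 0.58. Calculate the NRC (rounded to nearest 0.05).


Given values:
  a_250 = 0.33, a_500 = 0.71
  a_1000 = 0.42, a_2000 = 0.58
Formula: NRC = (a250 + a500 + a1000 + a2000) / 4
Sum = 0.33 + 0.71 + 0.42 + 0.58 = 2.04
NRC = 2.04 / 4 = 0.51
Rounded to nearest 0.05: 0.5

0.5


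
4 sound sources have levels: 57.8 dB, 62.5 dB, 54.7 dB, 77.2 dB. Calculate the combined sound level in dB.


Formula: L_total = 10 * log10( sum(10^(Li/10)) )
  Source 1: 10^(57.8/10) = 602559.5861
  Source 2: 10^(62.5/10) = 1778279.41
  Source 3: 10^(54.7/10) = 295120.9227
  Source 4: 10^(77.2/10) = 52480746.025
Sum of linear values = 55156705.9438
L_total = 10 * log10(55156705.9438) = 77.42

77.42 dB


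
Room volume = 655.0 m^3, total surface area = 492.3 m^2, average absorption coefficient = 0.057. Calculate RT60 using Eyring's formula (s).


Given values:
  V = 655.0 m^3, S = 492.3 m^2, alpha = 0.057
Formula: RT60 = 0.161 * V / (-S * ln(1 - alpha))
Compute ln(1 - 0.057) = ln(0.943) = -0.058689
Denominator: -492.3 * -0.058689 = 28.8926
Numerator: 0.161 * 655.0 = 105.455
RT60 = 105.455 / 28.8926 = 3.65

3.65 s


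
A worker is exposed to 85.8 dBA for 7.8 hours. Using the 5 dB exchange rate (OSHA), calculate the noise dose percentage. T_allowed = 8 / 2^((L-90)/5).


Given values:
  L = 85.8 dBA, T = 7.8 hours
Formula: T_allowed = 8 / 2^((L - 90) / 5)
Compute exponent: (85.8 - 90) / 5 = -0.84
Compute 2^(-0.84) = 0.558644
T_allowed = 8 / 0.558644 = 14.32039 hours
Dose = (T / T_allowed) * 100
Dose = (7.8 / 14.32039) * 100 = 54.47

54.47 %


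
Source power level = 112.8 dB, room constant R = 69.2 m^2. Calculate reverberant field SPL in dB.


Given values:
  Lw = 112.8 dB, R = 69.2 m^2
Formula: SPL = Lw + 10 * log10(4 / R)
Compute 4 / R = 4 / 69.2 = 0.057803
Compute 10 * log10(0.057803) = -12.3805
SPL = 112.8 + (-12.3805) = 100.42

100.42 dB


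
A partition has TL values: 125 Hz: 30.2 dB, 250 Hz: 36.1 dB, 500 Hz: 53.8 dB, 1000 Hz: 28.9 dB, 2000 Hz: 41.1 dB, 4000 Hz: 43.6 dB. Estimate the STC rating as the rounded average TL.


Given TL values at each frequency:
  125 Hz: 30.2 dB
  250 Hz: 36.1 dB
  500 Hz: 53.8 dB
  1000 Hz: 28.9 dB
  2000 Hz: 41.1 dB
  4000 Hz: 43.6 dB
Formula: STC ~ round(average of TL values)
Sum = 30.2 + 36.1 + 53.8 + 28.9 + 41.1 + 43.6 = 233.7
Average = 233.7 / 6 = 38.95
Rounded: 39

39


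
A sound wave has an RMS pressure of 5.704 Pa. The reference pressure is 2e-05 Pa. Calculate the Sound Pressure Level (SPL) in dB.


Given values:
  p = 5.704 Pa
  p_ref = 2e-05 Pa
Formula: SPL = 20 * log10(p / p_ref)
Compute ratio: p / p_ref = 5.704 / 2e-05 = 285200
Compute log10: log10(285200) = 5.45515
Multiply: SPL = 20 * 5.45515 = 109.1

109.1 dB


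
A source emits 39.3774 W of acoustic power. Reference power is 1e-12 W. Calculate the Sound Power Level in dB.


Given values:
  W = 39.3774 W
  W_ref = 1e-12 W
Formula: SWL = 10 * log10(W / W_ref)
Compute ratio: W / W_ref = 39377400000000
Compute log10: log10(39377400000000) = 13.595247
Multiply: SWL = 10 * 13.595247 = 135.95

135.95 dB


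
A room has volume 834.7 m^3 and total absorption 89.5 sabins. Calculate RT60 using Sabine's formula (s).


Given values:
  V = 834.7 m^3
  A = 89.5 sabins
Formula: RT60 = 0.161 * V / A
Numerator: 0.161 * 834.7 = 134.3867
RT60 = 134.3867 / 89.5 = 1.502

1.502 s


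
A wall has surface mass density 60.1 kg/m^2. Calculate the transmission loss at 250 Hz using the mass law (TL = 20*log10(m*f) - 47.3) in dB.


Given values:
  m = 60.1 kg/m^2, f = 250 Hz
Formula: TL = 20 * log10(m * f) - 47.3
Compute m * f = 60.1 * 250 = 15025.0
Compute log10(15025.0) = 4.176814
Compute 20 * 4.176814 = 83.5363
TL = 83.5363 - 47.3 = 36.24

36.24 dB


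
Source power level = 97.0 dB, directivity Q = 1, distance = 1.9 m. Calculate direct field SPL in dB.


Given values:
  Lw = 97.0 dB, Q = 1, r = 1.9 m
Formula: SPL = Lw + 10 * log10(Q / (4 * pi * r^2))
Compute 4 * pi * r^2 = 4 * pi * 1.9^2 = 45.3646
Compute Q / denom = 1 / 45.3646 = 0.02204362
Compute 10 * log10(0.02204362) = -16.5672
SPL = 97.0 + (-16.5672) = 80.43

80.43 dB


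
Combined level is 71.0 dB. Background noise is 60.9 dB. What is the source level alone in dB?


Given values:
  L_total = 71.0 dB, L_bg = 60.9 dB
Formula: L_source = 10 * log10(10^(L_total/10) - 10^(L_bg/10))
Convert to linear:
  10^(71.0/10) = 12589254.1179
  10^(60.9/10) = 1230268.7708
Difference: 12589254.1179 - 1230268.7708 = 11358985.3471
L_source = 10 * log10(11358985.3471) = 70.55

70.55 dB


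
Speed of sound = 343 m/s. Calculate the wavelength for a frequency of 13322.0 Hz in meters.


Given values:
  c = 343 m/s, f = 13322.0 Hz
Formula: lambda = c / f
lambda = 343 / 13322.0
lambda = 0.0257

0.0257 m


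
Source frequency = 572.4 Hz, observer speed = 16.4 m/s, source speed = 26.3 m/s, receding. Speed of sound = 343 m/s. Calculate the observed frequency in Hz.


Given values:
  f_s = 572.4 Hz, v_o = 16.4 m/s, v_s = 26.3 m/s
  Direction: receding
Formula: f_o = f_s * (c - v_o) / (c + v_s)
Numerator: c - v_o = 343 - 16.4 = 326.6
Denominator: c + v_s = 343 + 26.3 = 369.3
f_o = 572.4 * 326.6 / 369.3 = 506.22

506.22 Hz


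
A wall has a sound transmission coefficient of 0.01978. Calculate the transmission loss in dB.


Given values:
  tau = 0.01978
Formula: TL = 10 * log10(1 / tau)
Compute 1 / tau = 1 / 0.01978 = 50.5561
Compute log10(50.5561) = 1.703774
TL = 10 * 1.703774 = 17.04

17.04 dB


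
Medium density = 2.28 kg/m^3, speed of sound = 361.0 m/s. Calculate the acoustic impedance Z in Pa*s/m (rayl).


Given values:
  rho = 2.28 kg/m^3
  c = 361.0 m/s
Formula: Z = rho * c
Z = 2.28 * 361.0
Z = 823.08

823.08 rayl
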